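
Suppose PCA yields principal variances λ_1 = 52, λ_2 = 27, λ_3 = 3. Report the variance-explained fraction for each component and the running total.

Step 1 — total variance = trace(Sigma) = Σ λ_i = 52 + 27 + 3 = 82.

Step 2 — fraction explained by component i = λ_i / Σ λ:
  PC1: 52/82 = 0.6341
  PC2: 27/82 = 0.3293
  PC3: 3/82 = 0.0366

Step 3 — cumulative fraction after k components = (λ_1 + ... + λ_k) / Σ λ:
  k = 1: 52/82 = 0.6341
  k = 2: (52 + 27)/82 = 79/82 = 0.9634
  k = 3: (52 + 27 + 3)/82 = 82/82 = 1

Summary (fraction, with percent):

explained: PC1 0.6341 (63.41%), PC2 0.3293 (32.93%), PC3 0.0366 (3.66%);  cumulative: 0.6341, 0.9634, 1


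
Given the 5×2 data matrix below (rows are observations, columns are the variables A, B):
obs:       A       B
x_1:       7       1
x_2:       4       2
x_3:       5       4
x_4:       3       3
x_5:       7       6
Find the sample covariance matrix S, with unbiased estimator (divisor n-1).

Step 1 — column means:
  mean(A) = (7 + 4 + 5 + 3 + 7) / 5 = 26/5 = 5.2
  mean(B) = (1 + 2 + 4 + 3 + 6) / 5 = 16/5 = 3.2

Step 2 — sample covariance S[i,j] = (1/(n-1)) · Σ_k (x_{k,i} - mean_i) · (x_{k,j} - mean_j), with n-1 = 4.
  S[A,A] = ((1.8)·(1.8) + (-1.2)·(-1.2) + (-0.2)·(-0.2) + (-2.2)·(-2.2) + (1.8)·(1.8)) / 4 = 12.8/4 = 3.2
  S[A,B] = ((1.8)·(-2.2) + (-1.2)·(-1.2) + (-0.2)·(0.8) + (-2.2)·(-0.2) + (1.8)·(2.8)) / 4 = 2.8/4 = 0.7
  S[B,B] = ((-2.2)·(-2.2) + (-1.2)·(-1.2) + (0.8)·(0.8) + (-0.2)·(-0.2) + (2.8)·(2.8)) / 4 = 14.8/4 = 3.7

S is symmetric (S[j,i] = S[i,j]). Assembling:

S = [[3.2, 0.7],
 [0.7, 3.7]]


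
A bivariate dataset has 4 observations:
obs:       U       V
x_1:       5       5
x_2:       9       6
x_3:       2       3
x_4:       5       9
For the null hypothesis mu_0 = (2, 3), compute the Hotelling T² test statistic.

Step 1 — sample mean vector:
  mean(U) = (5 + 9 + 2 + 5) / 4 = 21/4 = 5.25
  mean(V) = (5 + 6 + 3 + 9) / 4 = 23/4 = 5.75
  x̄ = (5.25, 5.75),  deviation x̄ - mu_0 = (5.25, 5.75) - (2, 3) = (3.25, 2.75).

Step 2 — sample covariance matrix, S[i,j] = (1/(n-1)) · Σ_k (x_{k,i} - mean_i) · (x_{k,j} - mean_j), divisor n-1 = 3:
  S[U,U] = ((-0.25)·(-0.25) + (3.75)·(3.75) + (-3.25)·(-3.25) + (-0.25)·(-0.25)) / 3 = 24.75/3 = 8.25
  S[U,V] = ((-0.25)·(-0.75) + (3.75)·(0.25) + (-3.25)·(-2.75) + (-0.25)·(3.25)) / 3 = 9.25/3 = 3.0833
  S[V,V] = ((-0.75)·(-0.75) + (0.25)·(0.25) + (-2.75)·(-2.75) + (3.25)·(3.25)) / 3 = 18.75/3 = 6.25
  S = [[8.25, 3.0833],
 [3.0833, 6.25]].

Step 3 — invert S. det(S) = 8.25·6.25 - (3.0833)² = 42.0556.
  S^{-1} = (1/det) · [[d, -b], [-b, a]] = [[0.1486, -0.0733],
 [-0.0733, 0.1962]].

Step 4 — quadratic form (x̄ - mu_0)^T · S^{-1} · (x̄ - mu_0):
  S^{-1} · (x̄ - mu_0) = (0.2814, 0.3012),
  (x̄ - mu_0)^T · [...] = (3.25)·(0.2814) + (2.75)·(0.3012) = 1.7427.

Step 5 — scale by n: T² = 4 · 1.7427 = 6.9709.

T² ≈ 6.9709


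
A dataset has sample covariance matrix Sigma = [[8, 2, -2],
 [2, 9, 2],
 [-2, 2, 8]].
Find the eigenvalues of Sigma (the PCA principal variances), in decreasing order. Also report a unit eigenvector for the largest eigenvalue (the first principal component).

Step 1 — characteristic polynomial p(λ) = det(λI - Sigma) = λ³ - tr·λ² + c_1·λ - det, where tr = trace, c_1 = sum of the principal 2×2 minors, det = det(Sigma):
  tr = 8 + 9 + 8 = 25,
  c_1 = (8·9 - (2)²) + (8·8 - (-2)²) + (9·8 - (2)²) = 68 + 60 + 68 = 196,
  det = 8·(9·8 - (2)²) - (2)·((2)·8 - (2)·(-2)) + (-2)·((2)·(2) - 9·(-2)) = 8·(68) - (2)·(20) + (-2)·(22) = 460.
  So p(λ) = λ³ - 25λ² + 196λ - 460.
Step 2 — look for an integer root (rational root theorem: any rational root is an integer divisor of 460). Testing λ = 10:
  p(10) = 1000 - 2500 + 1960 - 460 = 0  ✓
  Dividing out (λ - 10): p(λ) = (λ - 10)(λ² - 15λ + 46).
Step 3 — remaining eigenvalues from the quadratic λ² - 15λ + 46 = 0:
  Δ = 15² - 4·46 = 225 - 184 = 41,  λ = (15 ± √41)/2 = (15 ± 6.4031)/2 ≈ 10.7016 or 4.2984.
  Sorted: λ_1 = 10.7016,  λ_2 = 10,  λ_3 = 4.2984  (check: sum = 25 = tr ✓).

Step 4 — unit eigenvector for λ_1 ≈ 10.7016: v spans the null space of (Sigma - λ_1 I), whose rows are
  r_1 = (-2.7016, 2, -2),  r_2 = (2, -1.7016, 2),  r_3 = (-2, 2, -2.7016).
  v is orthogonal to every row, so take v ∝ r_1 × r_2 = ((2)·(2) - (-2)·(-1.7016), (-2)·(2) - (-2.7016)·(2), (-2.7016)·(-1.7016) - (2)·(2)) ≈ (0.5969, 1.4031, 0.5969).
  Let u = (0.5969, 1.4031, 0.5969).
  ||u|| = √((0.5969)² + (1.4031)² + (0.5969)²) = √(2.6813) ≈ 1.6375,  v_1 = u/||u|| ≈ (0.3645, 0.8569, 0.3645) (||v_1|| = 1).

λ_1 = 10.7016,  λ_2 = 10,  λ_3 = 4.2984;  v_1 ≈ (0.3645, 0.8569, 0.3645)


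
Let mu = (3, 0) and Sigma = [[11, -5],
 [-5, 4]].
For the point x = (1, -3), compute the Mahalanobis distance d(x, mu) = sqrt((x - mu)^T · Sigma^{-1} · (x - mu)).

Step 1 — centre the observation: (x - mu) = (-2, -3).

Step 2 — invert Sigma. det(Sigma) = 11·4 - (-5)² = 19.
  Sigma^{-1} = (1/det) · [[d, -b], [-b, a]] = [[0.2105, 0.2632],
 [0.2632, 0.5789]].

Step 3 — form the quadratic (x - mu)^T · Sigma^{-1} · (x - mu):
  Sigma^{-1} · (x - mu) = (-1.2105, -2.2632).
  (x - mu)^T · [Sigma^{-1} · (x - mu)] = (-2)·(-1.2105) + (-3)·(-2.2632) = 9.2105.

Step 4 — take square root: d = √(9.2105) ≈ 3.0349.

d(x, mu) = √(9.2105) ≈ 3.0349


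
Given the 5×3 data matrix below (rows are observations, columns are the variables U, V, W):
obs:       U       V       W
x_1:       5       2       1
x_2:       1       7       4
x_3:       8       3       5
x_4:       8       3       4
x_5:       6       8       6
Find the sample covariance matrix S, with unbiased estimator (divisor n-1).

Step 1 — column means:
  mean(U) = (5 + 1 + 8 + 8 + 6) / 5 = 28/5 = 5.6
  mean(V) = (2 + 7 + 3 + 3 + 8) / 5 = 23/5 = 4.6
  mean(W) = (1 + 4 + 5 + 4 + 6) / 5 = 20/5 = 4

Step 2 — sample covariance S[i,j] = (1/(n-1)) · Σ_k (x_{k,i} - mean_i) · (x_{k,j} - mean_j), with n-1 = 4.
  S[U,U] = ((-0.6)·(-0.6) + (-4.6)·(-4.6) + (2.4)·(2.4) + (2.4)·(2.4) + (0.4)·(0.4)) / 4 = 33.2/4 = 8.3
  S[U,V] = ((-0.6)·(-2.6) + (-4.6)·(2.4) + (2.4)·(-1.6) + (2.4)·(-1.6) + (0.4)·(3.4)) / 4 = -15.8/4 = -3.95
  S[U,W] = ((-0.6)·(-3) + (-4.6)·(0) + (2.4)·(1) + (2.4)·(0) + (0.4)·(2)) / 4 = 5/4 = 1.25
  S[V,V] = ((-2.6)·(-2.6) + (2.4)·(2.4) + (-1.6)·(-1.6) + (-1.6)·(-1.6) + (3.4)·(3.4)) / 4 = 29.2/4 = 7.3
  S[V,W] = ((-2.6)·(-3) + (2.4)·(0) + (-1.6)·(1) + (-1.6)·(0) + (3.4)·(2)) / 4 = 13/4 = 3.25
  S[W,W] = ((-3)·(-3) + (0)·(0) + (1)·(1) + (0)·(0) + (2)·(2)) / 4 = 14/4 = 3.5

S is symmetric (S[j,i] = S[i,j]). Assembling:

S = [[8.3, -3.95, 1.25],
 [-3.95, 7.3, 3.25],
 [1.25, 3.25, 3.5]]


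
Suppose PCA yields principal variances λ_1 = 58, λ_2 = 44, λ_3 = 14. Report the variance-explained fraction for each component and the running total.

Step 1 — total variance = trace(Sigma) = Σ λ_i = 58 + 44 + 14 = 116.

Step 2 — fraction explained by component i = λ_i / Σ λ:
  PC1: 58/116 = 0.5
  PC2: 44/116 = 0.3793
  PC3: 14/116 = 0.1207

Step 3 — cumulative fraction after k components = (λ_1 + ... + λ_k) / Σ λ:
  k = 1: 58/116 = 0.5
  k = 2: (58 + 44)/116 = 102/116 = 0.8793
  k = 3: (58 + 44 + 14)/116 = 116/116 = 1

Summary (fraction, with percent):

explained: PC1 0.5 (50%), PC2 0.3793 (37.93%), PC3 0.1207 (12.07%);  cumulative: 0.5, 0.8793, 1


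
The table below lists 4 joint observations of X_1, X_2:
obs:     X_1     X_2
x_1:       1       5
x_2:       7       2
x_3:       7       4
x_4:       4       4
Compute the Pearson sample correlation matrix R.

Step 1 — column means:
  mean(X_1) = (1 + 7 + 7 + 4) / 4 = 19/4 = 4.75
  mean(X_2) = (5 + 2 + 4 + 4) / 4 = 15/4 = 3.75

Step 2 — sample variances and covariances s[i,j] = (1/(n-1)) · Σ_k (x_{k,i} - mean_i) · (x_{k,j} - mean_j), with n-1 = 3:
  s[X_1,X_1] = ((-3.75)·(-3.75) + (2.25)·(2.25) + (2.25)·(2.25) + (-0.75)·(-0.75)) / 3 = 24.75/3 = 8.25
  s[X_1,X_2] = ((-3.75)·(1.25) + (2.25)·(-1.75) + (2.25)·(0.25) + (-0.75)·(0.25)) / 3 = -8.25/3 = -2.75
  s[X_2,X_2] = ((1.25)·(1.25) + (-1.75)·(-1.75) + (0.25)·(0.25) + (0.25)·(0.25)) / 3 = 4.75/3 = 1.5833
  Sample standard deviations s_i = √(s[i,i]):
  s(X_1) = √(8.25) = 2.8723
  s(X_2) = √(1.5833) = 1.2583

Step 3 — r_{ij} = s_{ij} / (s_i · s_j):
  r[X_1,X_1] = 1 (diagonal).
  r[X_1,X_2] = -2.75 / (2.8723 · 1.2583) = -2.75 / 3.6142 = -0.7609
  r[X_2,X_2] = 1 (diagonal).

R is symmetric with unit diagonal. Assembling:

R = [[1, -0.7609],
 [-0.7609, 1]]


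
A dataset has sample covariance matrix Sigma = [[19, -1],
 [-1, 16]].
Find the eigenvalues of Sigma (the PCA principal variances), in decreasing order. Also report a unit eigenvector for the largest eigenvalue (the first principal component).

Step 1 — characteristic polynomial of 2×2 Sigma:
  det(Sigma - λI) = λ² - trace · λ + det = 0.
  trace = 19 + 16 = 35, det = 19·16 - (-1)² = 303.
Step 2 — discriminant:
  Δ = trace² - 4·det = 1225 - 1212 = 13.
Step 3 — eigenvalues:
  λ = (trace ± √Δ)/2 = (35 ± 3.6056)/2,
  λ_1 = 19.3028,  λ_2 = 15.6972.

Step 4 — unit eigenvector for λ_1: solve (Sigma - λ_1 I)v = 0. First row:
  (19 - 19.3028)·v_x + (-1)·v_y = 0, i.e. (-0.3028)·v_x + (-1)·v_y = 0,
  so v ∝ (b, λ_1 - a) = (-1, 0.3028); multiply by -1 so the first entry is positive: u = (1, -0.3028).
  ||u|| = √((1)² + (-0.3028)²) = √(1.0917) ≈ 1.0448,
  v_1 = u/||u|| ≈ (0.9571, -0.2898) (||v_1|| = 1).

λ_1 = 19.3028,  λ_2 = 15.6972;  v_1 ≈ (0.9571, -0.2898)


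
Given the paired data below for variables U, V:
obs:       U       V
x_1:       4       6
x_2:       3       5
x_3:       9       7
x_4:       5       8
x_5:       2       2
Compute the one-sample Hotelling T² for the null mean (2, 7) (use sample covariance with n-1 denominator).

Step 1 — sample mean vector:
  mean(U) = (4 + 3 + 9 + 5 + 2) / 5 = 23/5 = 4.6
  mean(V) = (6 + 5 + 7 + 8 + 2) / 5 = 28/5 = 5.6
  x̄ = (4.6, 5.6),  deviation x̄ - mu_0 = (4.6, 5.6) - (2, 7) = (2.6, -1.4).

Step 2 — sample covariance matrix, S[i,j] = (1/(n-1)) · Σ_k (x_{k,i} - mean_i) · (x_{k,j} - mean_j), divisor n-1 = 4:
  S[U,U] = ((-0.6)·(-0.6) + (-1.6)·(-1.6) + (4.4)·(4.4) + (0.4)·(0.4) + (-2.6)·(-2.6)) / 4 = 29.2/4 = 7.3
  S[U,V] = ((-0.6)·(0.4) + (-1.6)·(-0.6) + (4.4)·(1.4) + (0.4)·(2.4) + (-2.6)·(-3.6)) / 4 = 17.2/4 = 4.3
  S[V,V] = ((0.4)·(0.4) + (-0.6)·(-0.6) + (1.4)·(1.4) + (2.4)·(2.4) + (-3.6)·(-3.6)) / 4 = 21.2/4 = 5.3
  S = [[7.3, 4.3],
 [4.3, 5.3]].

Step 3 — invert S. det(S) = 7.3·5.3 - (4.3)² = 20.2.
  S^{-1} = (1/det) · [[d, -b], [-b, a]] = [[0.2624, -0.2129],
 [-0.2129, 0.3614]].

Step 4 — quadratic form (x̄ - mu_0)^T · S^{-1} · (x̄ - mu_0):
  S^{-1} · (x̄ - mu_0) = (0.9802, -1.0594),
  (x̄ - mu_0)^T · [...] = (2.6)·(0.9802) + (-1.4)·(-1.0594) = 4.0317.

Step 5 — scale by n: T² = 5 · 4.0317 = 20.1584.

T² ≈ 20.1584


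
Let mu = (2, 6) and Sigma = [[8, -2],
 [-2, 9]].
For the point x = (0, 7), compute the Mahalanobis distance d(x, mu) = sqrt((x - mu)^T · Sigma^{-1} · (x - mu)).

Step 1 — centre the observation: (x - mu) = (-2, 1).

Step 2 — invert Sigma. det(Sigma) = 8·9 - (-2)² = 68.
  Sigma^{-1} = (1/det) · [[d, -b], [-b, a]] = [[0.1324, 0.0294],
 [0.0294, 0.1176]].

Step 3 — form the quadratic (x - mu)^T · Sigma^{-1} · (x - mu):
  Sigma^{-1} · (x - mu) = (-0.2353, 0.0588).
  (x - mu)^T · [Sigma^{-1} · (x - mu)] = (-2)·(-0.2353) + (1)·(0.0588) = 0.5294.

Step 4 — take square root: d = √(0.5294) ≈ 0.7276.

d(x, mu) = √(0.5294) ≈ 0.7276


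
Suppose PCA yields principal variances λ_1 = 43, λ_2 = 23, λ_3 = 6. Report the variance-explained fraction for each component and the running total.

Step 1 — total variance = trace(Sigma) = Σ λ_i = 43 + 23 + 6 = 72.

Step 2 — fraction explained by component i = λ_i / Σ λ:
  PC1: 43/72 = 0.5972
  PC2: 23/72 = 0.3194
  PC3: 6/72 = 0.0833

Step 3 — cumulative fraction after k components = (λ_1 + ... + λ_k) / Σ λ:
  k = 1: 43/72 = 0.5972
  k = 2: (43 + 23)/72 = 66/72 = 0.9167
  k = 3: (43 + 23 + 6)/72 = 72/72 = 1

Summary (fraction, with percent):

explained: PC1 0.5972 (59.72%), PC2 0.3194 (31.94%), PC3 0.0833 (8.33%);  cumulative: 0.5972, 0.9167, 1


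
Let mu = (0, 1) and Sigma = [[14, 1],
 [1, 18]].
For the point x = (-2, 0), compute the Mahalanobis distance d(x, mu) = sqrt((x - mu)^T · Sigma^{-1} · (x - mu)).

Step 1 — centre the observation: (x - mu) = (-2, -1).

Step 2 — invert Sigma. det(Sigma) = 14·18 - (1)² = 251.
  Sigma^{-1} = (1/det) · [[d, -b], [-b, a]] = [[0.0717, -0.004],
 [-0.004, 0.0558]].

Step 3 — form the quadratic (x - mu)^T · Sigma^{-1} · (x - mu):
  Sigma^{-1} · (x - mu) = (-0.1394, -0.0478).
  (x - mu)^T · [Sigma^{-1} · (x - mu)] = (-2)·(-0.1394) + (-1)·(-0.0478) = 0.3267.

Step 4 — take square root: d = √(0.3267) ≈ 0.5716.

d(x, mu) = √(0.3267) ≈ 0.5716


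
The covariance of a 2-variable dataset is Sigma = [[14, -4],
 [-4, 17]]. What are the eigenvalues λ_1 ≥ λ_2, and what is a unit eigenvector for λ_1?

Step 1 — characteristic polynomial of 2×2 Sigma:
  det(Sigma - λI) = λ² - trace · λ + det = 0.
  trace = 14 + 17 = 31, det = 14·17 - (-4)² = 222.
Step 2 — discriminant:
  Δ = trace² - 4·det = 961 - 888 = 73.
Step 3 — eigenvalues:
  λ = (trace ± √Δ)/2 = (31 ± 8.544)/2,
  λ_1 = 19.772,  λ_2 = 11.228.

Step 4 — unit eigenvector for λ_1: solve (Sigma - λ_1 I)v = 0. First row:
  (14 - 19.772)·v_x + (-4)·v_y = 0, i.e. (-5.772)·v_x + (-4)·v_y = 0,
  so v ∝ (b, λ_1 - a) = (-4, 5.772); multiply by -1 so the first entry is positive: u = (4, -5.772).
  ||u|| = √((4)² + (-5.772)²) = √(49.316) ≈ 7.0225,
  v_1 = u/||u|| ≈ (0.5696, -0.8219) (||v_1|| = 1).

λ_1 = 19.772,  λ_2 = 11.228;  v_1 ≈ (0.5696, -0.8219)


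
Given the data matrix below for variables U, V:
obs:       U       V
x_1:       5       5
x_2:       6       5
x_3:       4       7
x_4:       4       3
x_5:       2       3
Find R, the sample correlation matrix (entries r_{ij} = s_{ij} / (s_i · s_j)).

Step 1 — column means:
  mean(U) = (5 + 6 + 4 + 4 + 2) / 5 = 21/5 = 4.2
  mean(V) = (5 + 5 + 7 + 3 + 3) / 5 = 23/5 = 4.6

Step 2 — sample variances and covariances s[i,j] = (1/(n-1)) · Σ_k (x_{k,i} - mean_i) · (x_{k,j} - mean_j), with n-1 = 4:
  s[U,U] = ((0.8)·(0.8) + (1.8)·(1.8) + (-0.2)·(-0.2) + (-0.2)·(-0.2) + (-2.2)·(-2.2)) / 4 = 8.8/4 = 2.2
  s[U,V] = ((0.8)·(0.4) + (1.8)·(0.4) + (-0.2)·(2.4) + (-0.2)·(-1.6) + (-2.2)·(-1.6)) / 4 = 4.4/4 = 1.1
  s[V,V] = ((0.4)·(0.4) + (0.4)·(0.4) + (2.4)·(2.4) + (-1.6)·(-1.6) + (-1.6)·(-1.6)) / 4 = 11.2/4 = 2.8
  Sample standard deviations s_i = √(s[i,i]):
  s(U) = √(2.2) = 1.4832
  s(V) = √(2.8) = 1.6733

Step 3 — r_{ij} = s_{ij} / (s_i · s_j):
  r[U,U] = 1 (diagonal).
  r[U,V] = 1.1 / (1.4832 · 1.6733) = 1.1 / 2.4819 = 0.4432
  r[V,V] = 1 (diagonal).

R is symmetric with unit diagonal. Assembling:

R = [[1, 0.4432],
 [0.4432, 1]]


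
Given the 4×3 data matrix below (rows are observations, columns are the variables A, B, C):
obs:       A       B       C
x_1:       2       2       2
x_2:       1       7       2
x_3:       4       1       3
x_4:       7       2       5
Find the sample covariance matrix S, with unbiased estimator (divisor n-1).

Step 1 — column means:
  mean(A) = (2 + 1 + 4 + 7) / 4 = 14/4 = 3.5
  mean(B) = (2 + 7 + 1 + 2) / 4 = 12/4 = 3
  mean(C) = (2 + 2 + 3 + 5) / 4 = 12/4 = 3

Step 2 — sample covariance S[i,j] = (1/(n-1)) · Σ_k (x_{k,i} - mean_i) · (x_{k,j} - mean_j), with n-1 = 3.
  S[A,A] = ((-1.5)·(-1.5) + (-2.5)·(-2.5) + (0.5)·(0.5) + (3.5)·(3.5)) / 3 = 21/3 = 7
  S[A,B] = ((-1.5)·(-1) + (-2.5)·(4) + (0.5)·(-2) + (3.5)·(-1)) / 3 = -13/3 = -4.3333
  S[A,C] = ((-1.5)·(-1) + (-2.5)·(-1) + (0.5)·(0) + (3.5)·(2)) / 3 = 11/3 = 3.6667
  S[B,B] = ((-1)·(-1) + (4)·(4) + (-2)·(-2) + (-1)·(-1)) / 3 = 22/3 = 7.3333
  S[B,C] = ((-1)·(-1) + (4)·(-1) + (-2)·(0) + (-1)·(2)) / 3 = -5/3 = -1.6667
  S[C,C] = ((-1)·(-1) + (-1)·(-1) + (0)·(0) + (2)·(2)) / 3 = 6/3 = 2

S is symmetric (S[j,i] = S[i,j]). Assembling:

S = [[7, -4.3333, 3.6667],
 [-4.3333, 7.3333, -1.6667],
 [3.6667, -1.6667, 2]]


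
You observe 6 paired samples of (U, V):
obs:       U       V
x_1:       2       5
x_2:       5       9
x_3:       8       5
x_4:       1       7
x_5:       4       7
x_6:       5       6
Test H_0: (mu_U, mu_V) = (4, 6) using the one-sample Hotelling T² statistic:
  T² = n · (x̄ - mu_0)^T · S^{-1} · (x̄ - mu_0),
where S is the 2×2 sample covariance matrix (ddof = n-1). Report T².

Step 1 — sample mean vector:
  mean(U) = (2 + 5 + 8 + 1 + 4 + 5) / 6 = 25/6 = 4.1667
  mean(V) = (5 + 9 + 5 + 7 + 7 + 6) / 6 = 39/6 = 6.5
  x̄ = (4.1667, 6.5),  deviation x̄ - mu_0 = (4.1667, 6.5) - (4, 6) = (0.1667, 0.5).

Step 2 — sample covariance matrix, S[i,j] = (1/(n-1)) · Σ_k (x_{k,i} - mean_i) · (x_{k,j} - mean_j), divisor n-1 = 5:
  S[U,U] = ((-2.1667)·(-2.1667) + (0.8333)·(0.8333) + (3.8333)·(3.8333) + (-3.1667)·(-3.1667) + (-0.1667)·(-0.1667) + (0.8333)·(0.8333)) / 5 = 30.8333/5 = 6.1667
  S[U,V] = ((-2.1667)·(-1.5) + (0.8333)·(2.5) + (3.8333)·(-1.5) + (-3.1667)·(0.5) + (-0.1667)·(0.5) + (0.8333)·(-0.5)) / 5 = -2.5/5 = -0.5
  S[V,V] = ((-1.5)·(-1.5) + (2.5)·(2.5) + (-1.5)·(-1.5) + (0.5)·(0.5) + (0.5)·(0.5) + (-0.5)·(-0.5)) / 5 = 11.5/5 = 2.3
  S = [[6.1667, -0.5],
 [-0.5, 2.3]].

Step 3 — invert S. det(S) = 6.1667·2.3 - (-0.5)² = 13.9333.
  S^{-1} = (1/det) · [[d, -b], [-b, a]] = [[0.1651, 0.0359],
 [0.0359, 0.4426]].

Step 4 — quadratic form (x̄ - mu_0)^T · S^{-1} · (x̄ - mu_0):
  S^{-1} · (x̄ - mu_0) = (0.0455, 0.2273),
  (x̄ - mu_0)^T · [...] = (0.1667)·(0.0455) + (0.5)·(0.2273) = 0.1212.

Step 5 — scale by n: T² = 6 · 0.1212 = 0.7273.

T² ≈ 0.7273


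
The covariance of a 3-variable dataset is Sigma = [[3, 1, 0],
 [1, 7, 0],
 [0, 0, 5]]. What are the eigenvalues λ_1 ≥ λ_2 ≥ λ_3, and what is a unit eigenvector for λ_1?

Step 1 — characteristic polynomial p(λ) = det(λI - Sigma) = λ³ - tr·λ² + c_1·λ - det, where tr = trace, c_1 = sum of the principal 2×2 minors, det = det(Sigma):
  tr = 3 + 7 + 5 = 15,
  c_1 = (3·7 - (1)²) + (3·5 - (0)²) + (7·5 - (0)²) = 20 + 15 + 35 = 70,
  det = 3·(7·5 - (0)²) - (1)·((1)·5 - (0)·(0)) + (0)·((1)·(0) - 7·(0)) = 3·(35) - (1)·(5) + (0)·(0) = 100.
  So p(λ) = λ³ - 15λ² + 70λ - 100.
Step 2 — look for an integer root (rational root theorem: any rational root is an integer divisor of 100). Testing λ = 5:
  p(5) = 125 - 375 + 350 - 100 = 0  ✓
  Dividing out (λ - 5): p(λ) = (λ - 5)(λ² - 10λ + 20).
Step 3 — remaining eigenvalues from the quadratic λ² - 10λ + 20 = 0:
  Δ = 10² - 4·20 = 100 - 80 = 20,  λ = (10 ± √20)/2 = (10 ± 4.4721)/2 ≈ 7.2361 or 2.7639.
  Sorted: λ_1 = 7.2361,  λ_2 = 5,  λ_3 = 2.7639  (check: sum = 15 = tr ✓).

Step 4 — unit eigenvector for λ_1 ≈ 7.2361: v spans the null space of (Sigma - λ_1 I), whose rows are
  r_1 = (-4.2361, 1, 0),  r_2 = (1, -0.2361, 0),  r_3 = (0, 0, -2.2361).
  v is orthogonal to every row, so take v ∝ r_1 × r_3 = ((1)·(-2.2361) - (0)·(0), (0)·(0) - (-4.2361)·(-2.2361), (-4.2361)·(0) - (1)·(0)) ≈ (-2.2361, -9.4721, 0).
  Rescale (multiply by -1 so the first nonzero entry is positive): u = (2.2361, 9.4721, 0).
  ||u|| = √((2.2361)² + (9.4721)² + (0)²) = √(94.7214) ≈ 9.7325,  v_1 = u/||u|| ≈ (0.2298, 0.9732, 0) (||v_1|| = 1).

λ_1 = 7.2361,  λ_2 = 5,  λ_3 = 2.7639;  v_1 ≈ (0.2298, 0.9732, 0)


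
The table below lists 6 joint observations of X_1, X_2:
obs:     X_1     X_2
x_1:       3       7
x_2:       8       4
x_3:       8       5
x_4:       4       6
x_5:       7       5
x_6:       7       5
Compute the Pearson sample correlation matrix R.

Step 1 — column means:
  mean(X_1) = (3 + 8 + 8 + 4 + 7 + 7) / 6 = 37/6 = 6.1667
  mean(X_2) = (7 + 4 + 5 + 6 + 5 + 5) / 6 = 32/6 = 5.3333

Step 2 — sample variances and covariances s[i,j] = (1/(n-1)) · Σ_k (x_{k,i} - mean_i) · (x_{k,j} - mean_j), with n-1 = 5:
  s[X_1,X_1] = ((-3.1667)·(-3.1667) + (1.8333)·(1.8333) + (1.8333)·(1.8333) + (-2.1667)·(-2.1667) + (0.8333)·(0.8333) + (0.8333)·(0.8333)) / 5 = 22.8333/5 = 4.5667
  s[X_1,X_2] = ((-3.1667)·(1.6667) + (1.8333)·(-1.3333) + (1.8333)·(-0.3333) + (-2.1667)·(0.6667) + (0.8333)·(-0.3333) + (0.8333)·(-0.3333)) / 5 = -10.3333/5 = -2.0667
  s[X_2,X_2] = ((1.6667)·(1.6667) + (-1.3333)·(-1.3333) + (-0.3333)·(-0.3333) + (0.6667)·(0.6667) + (-0.3333)·(-0.3333) + (-0.3333)·(-0.3333)) / 5 = 5.3333/5 = 1.0667
  Sample standard deviations s_i = √(s[i,i]):
  s(X_1) = √(4.5667) = 2.137
  s(X_2) = √(1.0667) = 1.0328

Step 3 — r_{ij} = s_{ij} / (s_i · s_j):
  r[X_1,X_1] = 1 (diagonal).
  r[X_1,X_2] = -2.0667 / (2.137 · 1.0328) = -2.0667 / 2.2071 = -0.9364
  r[X_2,X_2] = 1 (diagonal).

R is symmetric with unit diagonal. Assembling:

R = [[1, -0.9364],
 [-0.9364, 1]]


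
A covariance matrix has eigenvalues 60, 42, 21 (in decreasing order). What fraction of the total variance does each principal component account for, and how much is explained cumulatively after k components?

Step 1 — total variance = trace(Sigma) = Σ λ_i = 60 + 42 + 21 = 123.

Step 2 — fraction explained by component i = λ_i / Σ λ:
  PC1: 60/123 = 0.4878
  PC2: 42/123 = 0.3415
  PC3: 21/123 = 0.1707

Step 3 — cumulative fraction after k components = (λ_1 + ... + λ_k) / Σ λ:
  k = 1: 60/123 = 0.4878
  k = 2: (60 + 42)/123 = 102/123 = 0.8293
  k = 3: (60 + 42 + 21)/123 = 123/123 = 1

Summary (fraction, with percent):

explained: PC1 0.4878 (48.78%), PC2 0.3415 (34.15%), PC3 0.1707 (17.07%);  cumulative: 0.4878, 0.8293, 1


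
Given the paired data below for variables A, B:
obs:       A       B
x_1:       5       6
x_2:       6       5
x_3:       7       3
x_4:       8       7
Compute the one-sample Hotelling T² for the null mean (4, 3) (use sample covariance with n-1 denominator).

Step 1 — sample mean vector:
  mean(A) = (5 + 6 + 7 + 8) / 4 = 26/4 = 6.5
  mean(B) = (6 + 5 + 3 + 7) / 4 = 21/4 = 5.25
  x̄ = (6.5, 5.25),  deviation x̄ - mu_0 = (6.5, 5.25) - (4, 3) = (2.5, 2.25).

Step 2 — sample covariance matrix, S[i,j] = (1/(n-1)) · Σ_k (x_{k,i} - mean_i) · (x_{k,j} - mean_j), divisor n-1 = 3:
  S[A,A] = ((-1.5)·(-1.5) + (-0.5)·(-0.5) + (0.5)·(0.5) + (1.5)·(1.5)) / 3 = 5/3 = 1.6667
  S[A,B] = ((-1.5)·(0.75) + (-0.5)·(-0.25) + (0.5)·(-2.25) + (1.5)·(1.75)) / 3 = 0.5/3 = 0.1667
  S[B,B] = ((0.75)·(0.75) + (-0.25)·(-0.25) + (-2.25)·(-2.25) + (1.75)·(1.75)) / 3 = 8.75/3 = 2.9167
  S = [[1.6667, 0.1667],
 [0.1667, 2.9167]].

Step 3 — invert S. det(S) = 1.6667·2.9167 - (0.1667)² = 4.8333.
  S^{-1} = (1/det) · [[d, -b], [-b, a]] = [[0.6034, -0.0345],
 [-0.0345, 0.3448]].

Step 4 — quadratic form (x̄ - mu_0)^T · S^{-1} · (x̄ - mu_0):
  S^{-1} · (x̄ - mu_0) = (1.431, 0.6897),
  (x̄ - mu_0)^T · [...] = (2.5)·(1.431) + (2.25)·(0.6897) = 5.1293.

Step 5 — scale by n: T² = 4 · 5.1293 = 20.5172.

T² ≈ 20.5172


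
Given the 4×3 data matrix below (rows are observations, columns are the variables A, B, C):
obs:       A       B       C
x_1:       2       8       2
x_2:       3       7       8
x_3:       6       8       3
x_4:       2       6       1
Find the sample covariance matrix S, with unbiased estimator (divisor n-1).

Step 1 — column means:
  mean(A) = (2 + 3 + 6 + 2) / 4 = 13/4 = 3.25
  mean(B) = (8 + 7 + 8 + 6) / 4 = 29/4 = 7.25
  mean(C) = (2 + 8 + 3 + 1) / 4 = 14/4 = 3.5

Step 2 — sample covariance S[i,j] = (1/(n-1)) · Σ_k (x_{k,i} - mean_i) · (x_{k,j} - mean_j), with n-1 = 3.
  S[A,A] = ((-1.25)·(-1.25) + (-0.25)·(-0.25) + (2.75)·(2.75) + (-1.25)·(-1.25)) / 3 = 10.75/3 = 3.5833
  S[A,B] = ((-1.25)·(0.75) + (-0.25)·(-0.25) + (2.75)·(0.75) + (-1.25)·(-1.25)) / 3 = 2.75/3 = 0.9167
  S[A,C] = ((-1.25)·(-1.5) + (-0.25)·(4.5) + (2.75)·(-0.5) + (-1.25)·(-2.5)) / 3 = 2.5/3 = 0.8333
  S[B,B] = ((0.75)·(0.75) + (-0.25)·(-0.25) + (0.75)·(0.75) + (-1.25)·(-1.25)) / 3 = 2.75/3 = 0.9167
  S[B,C] = ((0.75)·(-1.5) + (-0.25)·(4.5) + (0.75)·(-0.5) + (-1.25)·(-2.5)) / 3 = 0.5/3 = 0.1667
  S[C,C] = ((-1.5)·(-1.5) + (4.5)·(4.5) + (-0.5)·(-0.5) + (-2.5)·(-2.5)) / 3 = 29/3 = 9.6667

S is symmetric (S[j,i] = S[i,j]). Assembling:

S = [[3.5833, 0.9167, 0.8333],
 [0.9167, 0.9167, 0.1667],
 [0.8333, 0.1667, 9.6667]]


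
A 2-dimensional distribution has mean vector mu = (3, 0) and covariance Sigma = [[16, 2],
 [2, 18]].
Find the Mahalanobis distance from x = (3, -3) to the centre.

Step 1 — centre the observation: (x - mu) = (0, -3).

Step 2 — invert Sigma. det(Sigma) = 16·18 - (2)² = 284.
  Sigma^{-1} = (1/det) · [[d, -b], [-b, a]] = [[0.0634, -0.007],
 [-0.007, 0.0563]].

Step 3 — form the quadratic (x - mu)^T · Sigma^{-1} · (x - mu):
  Sigma^{-1} · (x - mu) = (0.0211, -0.169).
  (x - mu)^T · [Sigma^{-1} · (x - mu)] = (0)·(0.0211) + (-3)·(-0.169) = 0.507.

Step 4 — take square root: d = √(0.507) ≈ 0.7121.

d(x, mu) = √(0.507) ≈ 0.7121


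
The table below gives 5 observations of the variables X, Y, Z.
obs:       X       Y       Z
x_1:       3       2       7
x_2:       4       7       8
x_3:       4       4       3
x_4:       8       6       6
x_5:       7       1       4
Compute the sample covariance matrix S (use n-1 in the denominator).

Step 1 — column means:
  mean(X) = (3 + 4 + 4 + 8 + 7) / 5 = 26/5 = 5.2
  mean(Y) = (2 + 7 + 4 + 6 + 1) / 5 = 20/5 = 4
  mean(Z) = (7 + 8 + 3 + 6 + 4) / 5 = 28/5 = 5.6

Step 2 — sample covariance S[i,j] = (1/(n-1)) · Σ_k (x_{k,i} - mean_i) · (x_{k,j} - mean_j), with n-1 = 4.
  S[X,X] = ((-2.2)·(-2.2) + (-1.2)·(-1.2) + (-1.2)·(-1.2) + (2.8)·(2.8) + (1.8)·(1.8)) / 4 = 18.8/4 = 4.7
  S[X,Y] = ((-2.2)·(-2) + (-1.2)·(3) + (-1.2)·(0) + (2.8)·(2) + (1.8)·(-3)) / 4 = 1/4 = 0.25
  S[X,Z] = ((-2.2)·(1.4) + (-1.2)·(2.4) + (-1.2)·(-2.6) + (2.8)·(0.4) + (1.8)·(-1.6)) / 4 = -4.6/4 = -1.15
  S[Y,Y] = ((-2)·(-2) + (3)·(3) + (0)·(0) + (2)·(2) + (-3)·(-3)) / 4 = 26/4 = 6.5
  S[Y,Z] = ((-2)·(1.4) + (3)·(2.4) + (0)·(-2.6) + (2)·(0.4) + (-3)·(-1.6)) / 4 = 10/4 = 2.5
  S[Z,Z] = ((1.4)·(1.4) + (2.4)·(2.4) + (-2.6)·(-2.6) + (0.4)·(0.4) + (-1.6)·(-1.6)) / 4 = 17.2/4 = 4.3

S is symmetric (S[j,i] = S[i,j]). Assembling:

S = [[4.7, 0.25, -1.15],
 [0.25, 6.5, 2.5],
 [-1.15, 2.5, 4.3]]


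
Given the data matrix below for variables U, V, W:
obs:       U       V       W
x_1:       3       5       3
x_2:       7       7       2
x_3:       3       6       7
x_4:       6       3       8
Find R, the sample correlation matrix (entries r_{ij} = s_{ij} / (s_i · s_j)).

Step 1 — column means:
  mean(U) = (3 + 7 + 3 + 6) / 4 = 19/4 = 4.75
  mean(V) = (5 + 7 + 6 + 3) / 4 = 21/4 = 5.25
  mean(W) = (3 + 2 + 7 + 8) / 4 = 20/4 = 5

Step 2 — sample variances and covariances s[i,j] = (1/(n-1)) · Σ_k (x_{k,i} - mean_i) · (x_{k,j} - mean_j), with n-1 = 3:
  s[U,U] = ((-1.75)·(-1.75) + (2.25)·(2.25) + (-1.75)·(-1.75) + (1.25)·(1.25)) / 3 = 12.75/3 = 4.25
  s[U,V] = ((-1.75)·(-0.25) + (2.25)·(1.75) + (-1.75)·(0.75) + (1.25)·(-2.25)) / 3 = 0.25/3 = 0.0833
  s[U,W] = ((-1.75)·(-2) + (2.25)·(-3) + (-1.75)·(2) + (1.25)·(3)) / 3 = -3/3 = -1
  s[V,V] = ((-0.25)·(-0.25) + (1.75)·(1.75) + (0.75)·(0.75) + (-2.25)·(-2.25)) / 3 = 8.75/3 = 2.9167
  s[V,W] = ((-0.25)·(-2) + (1.75)·(-3) + (0.75)·(2) + (-2.25)·(3)) / 3 = -10/3 = -3.3333
  s[W,W] = ((-2)·(-2) + (-3)·(-3) + (2)·(2) + (3)·(3)) / 3 = 26/3 = 8.6667
  Sample standard deviations s_i = √(s[i,i]):
  s(U) = √(4.25) = 2.0616
  s(V) = √(2.9167) = 1.7078
  s(W) = √(8.6667) = 2.9439

Step 3 — r_{ij} = s_{ij} / (s_i · s_j):
  r[U,U] = 1 (diagonal).
  r[U,V] = 0.0833 / (2.0616 · 1.7078) = 0.0833 / 3.5208 = 0.0237
  r[U,W] = -1 / (2.0616 · 2.9439) = -1 / 6.069 = -0.1648
  r[V,V] = 1 (diagonal).
  r[V,W] = -3.3333 / (1.7078 · 2.9439) = -3.3333 / 5.0277 = -0.663
  r[W,W] = 1 (diagonal).

R is symmetric with unit diagonal. Assembling:

R = [[1, 0.0237, -0.1648],
 [0.0237, 1, -0.663],
 [-0.1648, -0.663, 1]]


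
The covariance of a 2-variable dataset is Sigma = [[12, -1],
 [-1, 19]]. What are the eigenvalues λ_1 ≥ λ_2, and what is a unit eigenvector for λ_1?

Step 1 — characteristic polynomial of 2×2 Sigma:
  det(Sigma - λI) = λ² - trace · λ + det = 0.
  trace = 12 + 19 = 31, det = 12·19 - (-1)² = 227.
Step 2 — discriminant:
  Δ = trace² - 4·det = 961 - 908 = 53.
Step 3 — eigenvalues:
  λ = (trace ± √Δ)/2 = (31 ± 7.2801)/2,
  λ_1 = 19.1401,  λ_2 = 11.8599.

Step 4 — unit eigenvector for λ_1: solve (Sigma - λ_1 I)v = 0. First row:
  (12 - 19.1401)·v_x + (-1)·v_y = 0, i.e. (-7.1401)·v_x + (-1)·v_y = 0,
  so v ∝ (b, λ_1 - a) = (-1, 7.1401); multiply by -1 so the first entry is positive: u = (1, -7.1401).
  ||u|| = √((1)² + (-7.1401)²) = √(51.9804) ≈ 7.2097,
  v_1 = u/||u|| ≈ (0.1387, -0.9903) (||v_1|| = 1).

λ_1 = 19.1401,  λ_2 = 11.8599;  v_1 ≈ (0.1387, -0.9903)


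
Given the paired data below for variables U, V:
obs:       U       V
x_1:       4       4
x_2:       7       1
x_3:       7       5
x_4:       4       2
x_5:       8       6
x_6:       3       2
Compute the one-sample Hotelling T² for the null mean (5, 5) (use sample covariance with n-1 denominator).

Step 1 — sample mean vector:
  mean(U) = (4 + 7 + 7 + 4 + 8 + 3) / 6 = 33/6 = 5.5
  mean(V) = (4 + 1 + 5 + 2 + 6 + 2) / 6 = 20/6 = 3.3333
  x̄ = (5.5, 3.3333),  deviation x̄ - mu_0 = (5.5, 3.3333) - (5, 5) = (0.5, -1.6667).

Step 2 — sample covariance matrix, S[i,j] = (1/(n-1)) · Σ_k (x_{k,i} - mean_i) · (x_{k,j} - mean_j), divisor n-1 = 5:
  S[U,U] = ((-1.5)·(-1.5) + (1.5)·(1.5) + (1.5)·(1.5) + (-1.5)·(-1.5) + (2.5)·(2.5) + (-2.5)·(-2.5)) / 5 = 21.5/5 = 4.3
  S[U,V] = ((-1.5)·(0.6667) + (1.5)·(-2.3333) + (1.5)·(1.6667) + (-1.5)·(-1.3333) + (2.5)·(2.6667) + (-2.5)·(-1.3333)) / 5 = 10/5 = 2
  S[V,V] = ((0.6667)·(0.6667) + (-2.3333)·(-2.3333) + (1.6667)·(1.6667) + (-1.3333)·(-1.3333) + (2.6667)·(2.6667) + (-1.3333)·(-1.3333)) / 5 = 19.3333/5 = 3.8667
  S = [[4.3, 2],
 [2, 3.8667]].

Step 3 — invert S. det(S) = 4.3·3.8667 - (2)² = 12.6267.
  S^{-1} = (1/det) · [[d, -b], [-b, a]] = [[0.3062, -0.1584],
 [-0.1584, 0.3405]].

Step 4 — quadratic form (x̄ - mu_0)^T · S^{-1} · (x̄ - mu_0):
  S^{-1} · (x̄ - mu_0) = (0.4171, -0.6468),
  (x̄ - mu_0)^T · [...] = (0.5)·(0.4171) + (-1.6667)·(-0.6468) = 1.2865.

Step 5 — scale by n: T² = 6 · 1.2865 = 7.7191.

T² ≈ 7.7191


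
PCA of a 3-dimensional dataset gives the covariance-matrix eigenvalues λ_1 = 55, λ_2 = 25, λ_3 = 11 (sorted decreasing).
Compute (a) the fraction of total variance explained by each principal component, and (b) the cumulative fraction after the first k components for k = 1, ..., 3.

Step 1 — total variance = trace(Sigma) = Σ λ_i = 55 + 25 + 11 = 91.

Step 2 — fraction explained by component i = λ_i / Σ λ:
  PC1: 55/91 = 0.6044
  PC2: 25/91 = 0.2747
  PC3: 11/91 = 0.1209

Step 3 — cumulative fraction after k components = (λ_1 + ... + λ_k) / Σ λ:
  k = 1: 55/91 = 0.6044
  k = 2: (55 + 25)/91 = 80/91 = 0.8791
  k = 3: (55 + 25 + 11)/91 = 91/91 = 1

Summary (fraction, with percent):

explained: PC1 0.6044 (60.44%), PC2 0.2747 (27.47%), PC3 0.1209 (12.09%);  cumulative: 0.6044, 0.8791, 1


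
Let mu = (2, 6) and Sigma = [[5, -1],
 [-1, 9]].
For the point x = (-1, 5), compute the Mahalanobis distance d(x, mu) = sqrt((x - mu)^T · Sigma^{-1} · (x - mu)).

Step 1 — centre the observation: (x - mu) = (-3, -1).

Step 2 — invert Sigma. det(Sigma) = 5·9 - (-1)² = 44.
  Sigma^{-1} = (1/det) · [[d, -b], [-b, a]] = [[0.2045, 0.0227],
 [0.0227, 0.1136]].

Step 3 — form the quadratic (x - mu)^T · Sigma^{-1} · (x - mu):
  Sigma^{-1} · (x - mu) = (-0.6364, -0.1818).
  (x - mu)^T · [Sigma^{-1} · (x - mu)] = (-3)·(-0.6364) + (-1)·(-0.1818) = 2.0909.

Step 4 — take square root: d = √(2.0909) ≈ 1.446.

d(x, mu) = √(2.0909) ≈ 1.446


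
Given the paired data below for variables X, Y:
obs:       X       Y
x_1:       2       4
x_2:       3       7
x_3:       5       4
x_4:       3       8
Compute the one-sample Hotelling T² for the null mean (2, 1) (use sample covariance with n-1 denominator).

Step 1 — sample mean vector:
  mean(X) = (2 + 3 + 5 + 3) / 4 = 13/4 = 3.25
  mean(Y) = (4 + 7 + 4 + 8) / 4 = 23/4 = 5.75
  x̄ = (3.25, 5.75),  deviation x̄ - mu_0 = (3.25, 5.75) - (2, 1) = (1.25, 4.75).

Step 2 — sample covariance matrix, S[i,j] = (1/(n-1)) · Σ_k (x_{k,i} - mean_i) · (x_{k,j} - mean_j), divisor n-1 = 3:
  S[X,X] = ((-1.25)·(-1.25) + (-0.25)·(-0.25) + (1.75)·(1.75) + (-0.25)·(-0.25)) / 3 = 4.75/3 = 1.5833
  S[X,Y] = ((-1.25)·(-1.75) + (-0.25)·(1.25) + (1.75)·(-1.75) + (-0.25)·(2.25)) / 3 = -1.75/3 = -0.5833
  S[Y,Y] = ((-1.75)·(-1.75) + (1.25)·(1.25) + (-1.75)·(-1.75) + (2.25)·(2.25)) / 3 = 12.75/3 = 4.25
  S = [[1.5833, -0.5833],
 [-0.5833, 4.25]].

Step 3 — invert S. det(S) = 1.5833·4.25 - (-0.5833)² = 6.3889.
  S^{-1} = (1/det) · [[d, -b], [-b, a]] = [[0.6652, 0.0913],
 [0.0913, 0.2478]].

Step 4 — quadratic form (x̄ - mu_0)^T · S^{-1} · (x̄ - mu_0):
  S^{-1} · (x̄ - mu_0) = (1.2652, 1.2913),
  (x̄ - mu_0)^T · [...] = (1.25)·(1.2652) + (4.75)·(1.2913) = 7.7152.

Step 5 — scale by n: T² = 4 · 7.7152 = 30.8609.

T² ≈ 30.8609


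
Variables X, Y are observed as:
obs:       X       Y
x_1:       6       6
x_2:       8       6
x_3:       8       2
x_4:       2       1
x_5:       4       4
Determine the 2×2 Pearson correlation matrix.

Step 1 — column means:
  mean(X) = (6 + 8 + 8 + 2 + 4) / 5 = 28/5 = 5.6
  mean(Y) = (6 + 6 + 2 + 1 + 4) / 5 = 19/5 = 3.8

Step 2 — sample variances and covariances s[i,j] = (1/(n-1)) · Σ_k (x_{k,i} - mean_i) · (x_{k,j} - mean_j), with n-1 = 4:
  s[X,X] = ((0.4)·(0.4) + (2.4)·(2.4) + (2.4)·(2.4) + (-3.6)·(-3.6) + (-1.6)·(-1.6)) / 4 = 27.2/4 = 6.8
  s[X,Y] = ((0.4)·(2.2) + (2.4)·(2.2) + (2.4)·(-1.8) + (-3.6)·(-2.8) + (-1.6)·(0.2)) / 4 = 11.6/4 = 2.9
  s[Y,Y] = ((2.2)·(2.2) + (2.2)·(2.2) + (-1.8)·(-1.8) + (-2.8)·(-2.8) + (0.2)·(0.2)) / 4 = 20.8/4 = 5.2
  Sample standard deviations s_i = √(s[i,i]):
  s(X) = √(6.8) = 2.6077
  s(Y) = √(5.2) = 2.2804

Step 3 — r_{ij} = s_{ij} / (s_i · s_j):
  r[X,X] = 1 (diagonal).
  r[X,Y] = 2.9 / (2.6077 · 2.2804) = 2.9 / 5.9464 = 0.4877
  r[Y,Y] = 1 (diagonal).

R is symmetric with unit diagonal. Assembling:

R = [[1, 0.4877],
 [0.4877, 1]]


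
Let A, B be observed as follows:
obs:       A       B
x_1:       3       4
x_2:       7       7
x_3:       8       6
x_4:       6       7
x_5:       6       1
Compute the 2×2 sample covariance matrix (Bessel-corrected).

Step 1 — column means:
  mean(A) = (3 + 7 + 8 + 6 + 6) / 5 = 30/5 = 6
  mean(B) = (4 + 7 + 6 + 7 + 1) / 5 = 25/5 = 5

Step 2 — sample covariance S[i,j] = (1/(n-1)) · Σ_k (x_{k,i} - mean_i) · (x_{k,j} - mean_j), with n-1 = 4.
  S[A,A] = ((-3)·(-3) + (1)·(1) + (2)·(2) + (0)·(0) + (0)·(0)) / 4 = 14/4 = 3.5
  S[A,B] = ((-3)·(-1) + (1)·(2) + (2)·(1) + (0)·(2) + (0)·(-4)) / 4 = 7/4 = 1.75
  S[B,B] = ((-1)·(-1) + (2)·(2) + (1)·(1) + (2)·(2) + (-4)·(-4)) / 4 = 26/4 = 6.5

S is symmetric (S[j,i] = S[i,j]). Assembling:

S = [[3.5, 1.75],
 [1.75, 6.5]]


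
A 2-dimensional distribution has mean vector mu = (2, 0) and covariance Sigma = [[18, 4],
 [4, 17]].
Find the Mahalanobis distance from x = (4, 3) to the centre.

Step 1 — centre the observation: (x - mu) = (2, 3).

Step 2 — invert Sigma. det(Sigma) = 18·17 - (4)² = 290.
  Sigma^{-1} = (1/det) · [[d, -b], [-b, a]] = [[0.0586, -0.0138],
 [-0.0138, 0.0621]].

Step 3 — form the quadratic (x - mu)^T · Sigma^{-1} · (x - mu):
  Sigma^{-1} · (x - mu) = (0.0759, 0.1586).
  (x - mu)^T · [Sigma^{-1} · (x - mu)] = (2)·(0.0759) + (3)·(0.1586) = 0.6276.

Step 4 — take square root: d = √(0.6276) ≈ 0.7922.

d(x, mu) = √(0.6276) ≈ 0.7922


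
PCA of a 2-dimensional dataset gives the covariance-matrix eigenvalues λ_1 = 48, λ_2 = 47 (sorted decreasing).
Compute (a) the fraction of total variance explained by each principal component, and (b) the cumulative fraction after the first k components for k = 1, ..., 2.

Step 1 — total variance = trace(Sigma) = Σ λ_i = 48 + 47 = 95.

Step 2 — fraction explained by component i = λ_i / Σ λ:
  PC1: 48/95 = 0.5053
  PC2: 47/95 = 0.4947

Step 3 — cumulative fraction after k components = (λ_1 + ... + λ_k) / Σ λ:
  k = 1: 48/95 = 0.5053
  k = 2: (48 + 47)/95 = 95/95 = 1

Summary (fraction, with percent):

explained: PC1 0.5053 (50.53%), PC2 0.4947 (49.47%);  cumulative: 0.5053, 1


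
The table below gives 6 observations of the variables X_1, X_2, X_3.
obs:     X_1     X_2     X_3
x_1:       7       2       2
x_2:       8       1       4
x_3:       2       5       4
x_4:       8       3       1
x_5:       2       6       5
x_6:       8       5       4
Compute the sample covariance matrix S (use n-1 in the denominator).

Step 1 — column means:
  mean(X_1) = (7 + 8 + 2 + 8 + 2 + 8) / 6 = 35/6 = 5.8333
  mean(X_2) = (2 + 1 + 5 + 3 + 6 + 5) / 6 = 22/6 = 3.6667
  mean(X_3) = (2 + 4 + 4 + 1 + 5 + 4) / 6 = 20/6 = 3.3333

Step 2 — sample covariance S[i,j] = (1/(n-1)) · Σ_k (x_{k,i} - mean_i) · (x_{k,j} - mean_j), with n-1 = 5.
  S[X_1,X_1] = ((1.1667)·(1.1667) + (2.1667)·(2.1667) + (-3.8333)·(-3.8333) + (2.1667)·(2.1667) + (-3.8333)·(-3.8333) + (2.1667)·(2.1667)) / 5 = 44.8333/5 = 8.9667
  S[X_1,X_2] = ((1.1667)·(-1.6667) + (2.1667)·(-2.6667) + (-3.8333)·(1.3333) + (2.1667)·(-0.6667) + (-3.8333)·(2.3333) + (2.1667)·(1.3333)) / 5 = -20.3333/5 = -4.0667
  S[X_1,X_3] = ((1.1667)·(-1.3333) + (2.1667)·(0.6667) + (-3.8333)·(0.6667) + (2.1667)·(-2.3333) + (-3.8333)·(1.6667) + (2.1667)·(0.6667)) / 5 = -12.6667/5 = -2.5333
  S[X_2,X_2] = ((-1.6667)·(-1.6667) + (-2.6667)·(-2.6667) + (1.3333)·(1.3333) + (-0.6667)·(-0.6667) + (2.3333)·(2.3333) + (1.3333)·(1.3333)) / 5 = 19.3333/5 = 3.8667
  S[X_2,X_3] = ((-1.6667)·(-1.3333) + (-2.6667)·(0.6667) + (1.3333)·(0.6667) + (-0.6667)·(-2.3333) + (2.3333)·(1.6667) + (1.3333)·(0.6667)) / 5 = 7.6667/5 = 1.5333
  S[X_3,X_3] = ((-1.3333)·(-1.3333) + (0.6667)·(0.6667) + (0.6667)·(0.6667) + (-2.3333)·(-2.3333) + (1.6667)·(1.6667) + (0.6667)·(0.6667)) / 5 = 11.3333/5 = 2.2667

S is symmetric (S[j,i] = S[i,j]). Assembling:

S = [[8.9667, -4.0667, -2.5333],
 [-4.0667, 3.8667, 1.5333],
 [-2.5333, 1.5333, 2.2667]]


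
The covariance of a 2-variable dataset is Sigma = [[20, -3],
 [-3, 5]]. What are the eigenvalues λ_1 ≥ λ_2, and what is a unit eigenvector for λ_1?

Step 1 — characteristic polynomial of 2×2 Sigma:
  det(Sigma - λI) = λ² - trace · λ + det = 0.
  trace = 20 + 5 = 25, det = 20·5 - (-3)² = 91.
Step 2 — discriminant:
  Δ = trace² - 4·det = 625 - 364 = 261.
Step 3 — eigenvalues:
  λ = (trace ± √Δ)/2 = (25 ± 16.1555)/2,
  λ_1 = 20.5777,  λ_2 = 4.4223.

Step 4 — unit eigenvector for λ_1: solve (Sigma - λ_1 I)v = 0. First row:
  (20 - 20.5777)·v_x + (-3)·v_y = 0, i.e. (-0.5777)·v_x + (-3)·v_y = 0,
  so v ∝ (b, λ_1 - a) = (-3, 0.5777); multiply by -1 so the first entry is positive: u = (3, -0.5777).
  ||u|| = √((3)² + (-0.5777)²) = √(9.3338) ≈ 3.0551,
  v_1 = u/||u|| ≈ (0.982, -0.1891) (||v_1|| = 1).

λ_1 = 20.5777,  λ_2 = 4.4223;  v_1 ≈ (0.982, -0.1891)


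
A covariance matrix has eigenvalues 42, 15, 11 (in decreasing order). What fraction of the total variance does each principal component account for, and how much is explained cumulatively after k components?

Step 1 — total variance = trace(Sigma) = Σ λ_i = 42 + 15 + 11 = 68.

Step 2 — fraction explained by component i = λ_i / Σ λ:
  PC1: 42/68 = 0.6176
  PC2: 15/68 = 0.2206
  PC3: 11/68 = 0.1618

Step 3 — cumulative fraction after k components = (λ_1 + ... + λ_k) / Σ λ:
  k = 1: 42/68 = 0.6176
  k = 2: (42 + 15)/68 = 57/68 = 0.8382
  k = 3: (42 + 15 + 11)/68 = 68/68 = 1

Summary (fraction, with percent):

explained: PC1 0.6176 (61.76%), PC2 0.2206 (22.06%), PC3 0.1618 (16.18%);  cumulative: 0.6176, 0.8382, 1


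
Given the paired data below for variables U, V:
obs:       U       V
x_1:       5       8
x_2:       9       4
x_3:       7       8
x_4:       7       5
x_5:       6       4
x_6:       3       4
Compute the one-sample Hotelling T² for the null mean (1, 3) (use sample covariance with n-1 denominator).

Step 1 — sample mean vector:
  mean(U) = (5 + 9 + 7 + 7 + 6 + 3) / 6 = 37/6 = 6.1667
  mean(V) = (8 + 4 + 8 + 5 + 4 + 4) / 6 = 33/6 = 5.5
  x̄ = (6.1667, 5.5),  deviation x̄ - mu_0 = (6.1667, 5.5) - (1, 3) = (5.1667, 2.5).

Step 2 — sample covariance matrix, S[i,j] = (1/(n-1)) · Σ_k (x_{k,i} - mean_i) · (x_{k,j} - mean_j), divisor n-1 = 5:
  S[U,U] = ((-1.1667)·(-1.1667) + (2.8333)·(2.8333) + (0.8333)·(0.8333) + (0.8333)·(0.8333) + (-0.1667)·(-0.1667) + (-3.1667)·(-3.1667)) / 5 = 20.8333/5 = 4.1667
  S[U,V] = ((-1.1667)·(2.5) + (2.8333)·(-1.5) + (0.8333)·(2.5) + (0.8333)·(-0.5) + (-0.1667)·(-1.5) + (-3.1667)·(-1.5)) / 5 = -0.5/5 = -0.1
  S[V,V] = ((2.5)·(2.5) + (-1.5)·(-1.5) + (2.5)·(2.5) + (-0.5)·(-0.5) + (-1.5)·(-1.5) + (-1.5)·(-1.5)) / 5 = 19.5/5 = 3.9
  S = [[4.1667, -0.1],
 [-0.1, 3.9]].

Step 3 — invert S. det(S) = 4.1667·3.9 - (-0.1)² = 16.24.
  S^{-1} = (1/det) · [[d, -b], [-b, a]] = [[0.2401, 0.0062],
 [0.0062, 0.2566]].

Step 4 — quadratic form (x̄ - mu_0)^T · S^{-1} · (x̄ - mu_0):
  S^{-1} · (x̄ - mu_0) = (1.2562, 0.6732),
  (x̄ - mu_0)^T · [...] = (5.1667)·(1.2562) + (2.5)·(0.6732) = 8.1732.

Step 5 — scale by n: T² = 6 · 8.1732 = 49.0394.

T² ≈ 49.0394
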